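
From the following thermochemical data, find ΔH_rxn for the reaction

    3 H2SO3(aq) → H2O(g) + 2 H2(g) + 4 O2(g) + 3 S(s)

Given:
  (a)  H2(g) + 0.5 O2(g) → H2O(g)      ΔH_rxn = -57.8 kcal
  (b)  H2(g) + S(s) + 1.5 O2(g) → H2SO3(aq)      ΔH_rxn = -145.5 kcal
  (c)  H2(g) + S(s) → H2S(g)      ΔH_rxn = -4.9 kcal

(a) as written (H2O(g) already on the product side): -57.8 kcal
(b) reversed and × 3 (reverse to put H2SO3(aq) on the reactant side; scale by 3 for the 3 H2SO3(aq)): (-3)·(-145.5) = +436.5 kcal
(c): not needed (H2S(g) appears nowhere else).
By Hess's law, ΔH_rxn = (1)·(-57.8) + (-3)·(-145.5) = 378.7 kcal

ΔH_rxn = 378.7 kcal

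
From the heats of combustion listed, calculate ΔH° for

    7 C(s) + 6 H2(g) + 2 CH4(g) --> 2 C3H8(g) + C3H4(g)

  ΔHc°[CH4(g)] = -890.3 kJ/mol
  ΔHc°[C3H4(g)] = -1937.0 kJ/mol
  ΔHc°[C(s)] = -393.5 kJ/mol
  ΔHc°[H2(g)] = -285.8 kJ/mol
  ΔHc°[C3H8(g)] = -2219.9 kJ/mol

ΔH° = 126.9 kJ/mol

With combustion enthalpies, reactants minus products:
= [7·(-393.5) + 6·(-285.8) + 2·(-890.3)] − [2·(-2219.9) + 1·(-1937.0)]
= 126.9 kJ/mol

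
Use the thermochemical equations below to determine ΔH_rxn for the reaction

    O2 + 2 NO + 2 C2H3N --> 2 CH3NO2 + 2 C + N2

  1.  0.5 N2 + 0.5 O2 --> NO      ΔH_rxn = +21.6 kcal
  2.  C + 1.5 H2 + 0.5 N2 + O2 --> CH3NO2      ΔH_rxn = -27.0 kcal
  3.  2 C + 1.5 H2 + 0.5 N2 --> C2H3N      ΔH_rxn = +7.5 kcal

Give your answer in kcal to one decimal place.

eq. 1 reversed and × 2 (reverse to put NO on the reactant side; ×2 to match 2 NO in the target): (-2)·(+21.6) = -43.2 kcal
eq. 2 × 2 (×2 to match 2 CH3NO2 in the target): (2)·(-27.0) = -54.0 kcal
eq. 3 reversed and × 2 (reverse to put C2H3N on the reactant side; scale by 2 for the 2 C2H3N): (-2)·(+7.5) = -15.0 kcal
Since enthalpy is a state function, ΔH_rxn = (-2)·(+21.6) + (2)·(-27.0) + (-2)·(+7.5) = -112.2 kcal

ΔH_rxn = -112.2 kcal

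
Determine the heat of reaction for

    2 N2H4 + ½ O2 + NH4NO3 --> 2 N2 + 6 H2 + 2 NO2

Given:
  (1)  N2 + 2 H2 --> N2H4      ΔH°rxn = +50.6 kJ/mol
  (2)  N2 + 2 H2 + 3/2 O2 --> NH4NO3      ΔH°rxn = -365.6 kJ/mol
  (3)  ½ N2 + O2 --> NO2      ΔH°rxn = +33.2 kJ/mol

(1) reversed and × 2 (reverse to put N2H4 on the reactant side; ×2 to match 2 N2H4 in the target): (-2)·(+50.6) = -101.2 kJ/mol
(2) reversed (NH4NO3 must end up as a reactant): +365.6 kJ/mol
(3) × 2 (×2 to match 2 NO2 in the target): (2)·(+33.2) = +66.4 kJ/mol
ΔH°rxn = (-2)·(+50.6) + (-1)·(-365.6) + (2)·(+33.2) = 330.8 kJ/mol

ΔH°rxn = 330.8 kJ/mol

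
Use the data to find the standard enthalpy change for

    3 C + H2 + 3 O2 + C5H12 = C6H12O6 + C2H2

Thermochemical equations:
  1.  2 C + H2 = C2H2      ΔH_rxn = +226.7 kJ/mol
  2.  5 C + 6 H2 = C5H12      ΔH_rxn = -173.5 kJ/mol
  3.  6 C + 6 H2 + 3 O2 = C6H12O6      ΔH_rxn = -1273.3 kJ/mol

ΔH_rxn = -873.1 kJ/mol

eq. 1 as written (C2H2 already on the product side): +226.7 kJ/mol
eq. 2 reversed (C5H12 must end up as a reactant): +173.5 kJ/mol
eq. 3 as written (C6H12O6 already on the product side): -1273.3 kJ/mol
By Hess's law, ΔH_rxn = (1)·(+226.7) + (-1)·(-173.5) + (1)·(-1273.3) = -873.1 kJ/mol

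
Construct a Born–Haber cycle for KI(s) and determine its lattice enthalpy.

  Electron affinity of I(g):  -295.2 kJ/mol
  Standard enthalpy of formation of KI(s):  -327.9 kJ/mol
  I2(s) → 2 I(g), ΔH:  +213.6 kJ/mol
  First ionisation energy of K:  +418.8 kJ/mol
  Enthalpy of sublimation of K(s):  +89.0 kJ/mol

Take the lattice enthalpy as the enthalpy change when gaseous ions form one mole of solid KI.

ΔHf° = 1·ΔHsub + 1·(ΣIE) + 1/2·D(I2) + 1·EA + U
-327.9 = 1·(+89.0) + 1·(+418.8) + 1/2·(+213.6) + 1·(-295.2) + U
U = -327.9 − (+319.4) = -647.3 kJ/mol

U = -647.3 kJ/mol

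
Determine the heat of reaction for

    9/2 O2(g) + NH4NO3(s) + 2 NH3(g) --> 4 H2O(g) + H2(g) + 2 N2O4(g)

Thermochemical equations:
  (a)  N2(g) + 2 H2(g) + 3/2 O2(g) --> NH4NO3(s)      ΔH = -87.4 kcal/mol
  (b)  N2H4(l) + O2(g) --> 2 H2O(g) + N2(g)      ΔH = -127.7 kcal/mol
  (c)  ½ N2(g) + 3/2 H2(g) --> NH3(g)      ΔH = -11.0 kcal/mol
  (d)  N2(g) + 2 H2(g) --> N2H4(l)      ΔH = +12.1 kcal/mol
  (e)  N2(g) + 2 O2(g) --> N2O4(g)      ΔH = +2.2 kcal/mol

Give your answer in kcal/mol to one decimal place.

(a) reversed: +87.4 kcal/mol
(b) × 2: (2)·(-127.7) = -255.4 kcal/mol
(c) reversed and × 2: (-2)·(-11.0) = +22.0 kcal/mol
(d) × 2: (2)·(+12.1) = +24.2 kcal/mol
(e) × 2: (2)·(+2.2) = +4.4 kcal/mol
Since enthalpy is a state function, ΔH = (-1)·(-87.4) + (2)·(-127.7) + (-2)·(-11.0) + (2)·(+12.1) + (2)·(+2.2) = -117.4 kcal/mol

ΔH = -117.4 kcal/mol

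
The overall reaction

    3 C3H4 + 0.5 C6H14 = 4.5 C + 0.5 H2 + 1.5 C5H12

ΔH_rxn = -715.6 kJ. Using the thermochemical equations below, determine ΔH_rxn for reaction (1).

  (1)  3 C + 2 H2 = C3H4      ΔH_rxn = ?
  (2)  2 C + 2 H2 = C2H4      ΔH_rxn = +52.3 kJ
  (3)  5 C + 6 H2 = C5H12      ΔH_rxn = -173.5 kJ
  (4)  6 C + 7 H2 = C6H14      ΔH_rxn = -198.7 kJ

(1) reversed and × 3: contributes −3·x
(2): not needed.
(3) × 3/2: (3/2)·(-173.5) = -260.25 kJ
(4) reversed and × 1/2: (-1/2)·(-198.7) = +99.35 kJ
-715.6 = (-260.25) + (+99.35) − 3·x
x = (-715.6 − (-160.9)) / (-3) = 184.9 kJ

ΔH_rxn = 184.9 kJ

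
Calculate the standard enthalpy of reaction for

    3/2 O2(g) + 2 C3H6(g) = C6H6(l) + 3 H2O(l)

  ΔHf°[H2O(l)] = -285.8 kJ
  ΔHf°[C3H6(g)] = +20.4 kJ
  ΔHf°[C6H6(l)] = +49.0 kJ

Products: 1·(+49.0) + 3·(-285.8) = -808.4
Reactants: 3/2·(+0.0) + 2·(+20.4) = +40.8
ΔH° = (-808.4) − (+40.8) = -849.2 kJ

ΔH° = -849.2 kJ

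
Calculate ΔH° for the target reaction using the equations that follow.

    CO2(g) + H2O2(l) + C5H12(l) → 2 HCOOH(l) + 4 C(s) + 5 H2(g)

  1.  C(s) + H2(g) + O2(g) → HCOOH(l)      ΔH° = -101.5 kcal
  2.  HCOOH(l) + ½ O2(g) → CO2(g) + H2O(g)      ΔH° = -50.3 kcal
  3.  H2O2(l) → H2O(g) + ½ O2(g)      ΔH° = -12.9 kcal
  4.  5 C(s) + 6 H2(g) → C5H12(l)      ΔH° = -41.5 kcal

ΔH° = -22.6 kcal

eq. 1 as written: -101.5 kcal
eq. 2 reversed (reverse to put CO2(g) on the reactant side): +50.3 kcal
eq. 3 as written (H2O2(l) already on the reactant side): -12.9 kcal
eq. 4 reversed (reverse to put C5H12(l) on the reactant side): +41.5 kcal
By Hess's law, ΔH° = (-101.5) + (+50.3) + (-12.9) + (+41.5) = -22.6 kcal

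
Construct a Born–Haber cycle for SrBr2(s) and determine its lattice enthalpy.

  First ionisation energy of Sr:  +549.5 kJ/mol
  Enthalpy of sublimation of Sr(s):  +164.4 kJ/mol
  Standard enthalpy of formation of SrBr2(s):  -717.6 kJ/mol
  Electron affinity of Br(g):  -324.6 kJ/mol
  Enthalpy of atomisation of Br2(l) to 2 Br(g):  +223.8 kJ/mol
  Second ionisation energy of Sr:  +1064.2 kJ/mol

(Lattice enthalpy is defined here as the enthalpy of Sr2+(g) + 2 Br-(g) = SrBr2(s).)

ΔHf° = 1·ΔHsub + 1·(ΣIE) + 1·D(Br2) + 2·EA + U
-717.6 = 1·(+164.4) + 1·(+1613.7) + 1·(+223.8) + 2·(-324.6) + U
U = -717.6 − (+1352.7) = -2070.3 kJ/mol

U = -2070.3 kJ/mol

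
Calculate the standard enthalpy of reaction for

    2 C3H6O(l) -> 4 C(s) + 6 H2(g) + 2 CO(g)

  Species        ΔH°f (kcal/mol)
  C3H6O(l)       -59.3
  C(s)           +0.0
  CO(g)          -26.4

ΔH° = 65.8 kcal/mol

Products: 4·(+0.0) + 6·(+0.0) + 2·(-26.4) = -52.8
Reactants: 2·(-59.3) = -118.6
ΔH° = (-52.8) − (-118.6) = 65.8 kcal/mol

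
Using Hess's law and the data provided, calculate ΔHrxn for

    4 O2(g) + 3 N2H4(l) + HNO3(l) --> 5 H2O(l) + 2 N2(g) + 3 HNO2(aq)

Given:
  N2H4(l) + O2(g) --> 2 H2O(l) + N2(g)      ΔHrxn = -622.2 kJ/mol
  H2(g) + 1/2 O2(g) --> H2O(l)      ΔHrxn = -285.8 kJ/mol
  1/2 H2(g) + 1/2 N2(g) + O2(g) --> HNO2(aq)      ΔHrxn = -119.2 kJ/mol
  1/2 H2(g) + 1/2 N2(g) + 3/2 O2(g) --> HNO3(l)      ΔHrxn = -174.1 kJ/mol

ΔHrxn = -1764.3 kJ/mol

equation 1 × 3 (×3 to match 3 N2H4(l) in the target): (3)·(-622.2) = -1866.6 kJ/mol
equation 2 reversed: +285.8 kJ/mol
equation 3 × 3 (×3 to match 3 HNO2(aq) in the target): (3)·(-119.2) = -357.6 kJ/mol
equation 4 reversed (reverse to put HNO3(l) on the reactant side): +174.1 kJ/mol
Summing the manipulated equations, ΔHrxn = (-1866.6) + (+285.8) + (-357.6) + (+174.1) = -1764.3 kJ/mol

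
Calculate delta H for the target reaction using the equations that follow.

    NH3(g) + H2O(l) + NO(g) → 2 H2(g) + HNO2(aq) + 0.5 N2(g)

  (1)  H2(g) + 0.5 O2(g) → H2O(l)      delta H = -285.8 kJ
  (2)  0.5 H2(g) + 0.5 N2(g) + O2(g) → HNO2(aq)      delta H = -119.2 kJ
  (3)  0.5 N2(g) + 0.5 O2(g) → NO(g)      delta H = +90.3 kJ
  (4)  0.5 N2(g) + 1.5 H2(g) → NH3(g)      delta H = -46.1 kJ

delta H = 122.4 kJ

(1) reversed: +285.8 kJ
(2) as written: -119.2 kJ
(3) reversed: -90.3 kJ
(4) reversed: +46.1 kJ
delta H = (-1)·(-285.8) + (1)·(-119.2) + (-1)·(+90.3) + (-1)·(-46.1) = 122.4 kJ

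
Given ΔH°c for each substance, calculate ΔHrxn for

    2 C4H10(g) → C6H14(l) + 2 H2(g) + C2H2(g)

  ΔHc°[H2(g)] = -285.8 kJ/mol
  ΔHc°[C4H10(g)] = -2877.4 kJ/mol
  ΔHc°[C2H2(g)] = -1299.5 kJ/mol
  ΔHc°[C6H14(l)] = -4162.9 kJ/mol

ΔHrxn = 279.2 kJ/mol

Using ΔH = Σ nΔHc°(reactants) − Σ nΔHc°(products):
= [2·(-2877.4)] − [1·(-4162.9) + 2·(-285.8) + 1·(-1299.5)]
= 279.2 kJ/mol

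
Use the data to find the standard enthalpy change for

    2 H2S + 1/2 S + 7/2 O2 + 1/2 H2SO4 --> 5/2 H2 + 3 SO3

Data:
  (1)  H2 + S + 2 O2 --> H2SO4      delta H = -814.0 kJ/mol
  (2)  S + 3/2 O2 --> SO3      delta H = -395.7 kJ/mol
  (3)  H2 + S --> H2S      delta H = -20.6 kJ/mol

delta H = -738.9 kJ/mol

(1) reversed and × 1/2: (-1/2)·(-814.0) = +407.0 kJ/mol
(2) × 3: (3)·(-395.7) = -1187.1 kJ/mol
(3) reversed and × 2: (-2)·(-20.6) = +41.2 kJ/mol
By Hess's law, delta H = (-1/2)·(-814.0) + (3)·(-395.7) + (-2)·(-20.6) = -738.9 kJ/mol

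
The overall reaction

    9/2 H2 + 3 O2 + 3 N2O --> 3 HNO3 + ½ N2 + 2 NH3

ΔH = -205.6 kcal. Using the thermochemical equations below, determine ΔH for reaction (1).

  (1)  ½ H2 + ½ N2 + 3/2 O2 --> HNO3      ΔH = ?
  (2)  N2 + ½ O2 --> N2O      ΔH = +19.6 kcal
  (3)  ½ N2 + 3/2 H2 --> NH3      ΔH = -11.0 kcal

ΔH = -41.6 kcal

(1) × 3: contributes 3·x
(2) reversed and × 3: (-3)·(+19.6) = -58.8 kcal
(3) × 2: (2)·(-11.0) = -22.0 kcal
-205.6 = (-58.8) + (-22.0) + 3·x
x = (-205.6 − (-80.8)) / (3) = -41.6 kcal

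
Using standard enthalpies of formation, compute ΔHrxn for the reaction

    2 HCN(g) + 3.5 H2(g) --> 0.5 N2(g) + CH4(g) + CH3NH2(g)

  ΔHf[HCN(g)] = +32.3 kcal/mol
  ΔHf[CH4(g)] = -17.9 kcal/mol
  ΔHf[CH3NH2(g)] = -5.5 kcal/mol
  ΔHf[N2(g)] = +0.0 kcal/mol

Products: 1/2·(+0.0) + 1·(-17.9) + 1·(-5.5) = -23.4
Reactants: 2·(+32.3) + 7/2·(+0.0) = +64.6
ΔHrxn = (-23.4) − (+64.6) = -88.0 kcal/mol

ΔHrxn = -88.0 kcal/mol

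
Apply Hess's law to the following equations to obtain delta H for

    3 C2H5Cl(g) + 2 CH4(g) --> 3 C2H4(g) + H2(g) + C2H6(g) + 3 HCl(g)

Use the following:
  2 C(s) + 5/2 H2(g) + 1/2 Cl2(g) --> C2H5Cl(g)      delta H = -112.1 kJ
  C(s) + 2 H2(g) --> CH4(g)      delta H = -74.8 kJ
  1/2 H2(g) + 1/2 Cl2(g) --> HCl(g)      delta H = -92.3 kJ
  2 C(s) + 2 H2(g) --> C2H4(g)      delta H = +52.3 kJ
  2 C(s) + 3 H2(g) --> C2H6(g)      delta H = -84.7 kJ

equation 1 reversed and × 3: (-3)·(-112.1) = +336.3 kJ
equation 2 reversed and × 2: (-2)·(-74.8) = +149.6 kJ
equation 3 × 3: (3)·(-92.3) = -276.9 kJ
equation 4 × 3: (3)·(+52.3) = +156.9 kJ
equation 5 as written: -84.7 kJ
By Hess's law, delta H = (-3)·(-112.1) + (-2)·(-74.8) + (3)·(-92.3) + (3)·(+52.3) + (1)·(-84.7) = 281.2 kJ

delta H = 281.2 kJ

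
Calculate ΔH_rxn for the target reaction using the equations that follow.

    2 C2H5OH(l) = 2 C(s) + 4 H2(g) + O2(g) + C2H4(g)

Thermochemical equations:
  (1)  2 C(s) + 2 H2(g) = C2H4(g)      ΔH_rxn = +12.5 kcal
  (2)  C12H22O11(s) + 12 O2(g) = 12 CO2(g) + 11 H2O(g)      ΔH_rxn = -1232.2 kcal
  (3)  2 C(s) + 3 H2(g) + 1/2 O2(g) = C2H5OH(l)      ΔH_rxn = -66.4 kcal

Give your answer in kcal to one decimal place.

(1) as written (C2H4(g) already on the product side): +12.5 kcal
(2): not needed (H2O(g) appears nowhere else).
(3) reversed and × 2 (C2H5OH(l) must end up as a reactant; ×2 to match 2 C2H5OH(l) in the target): (-2)·(-66.4) = +132.8 kcal
By Hess's law, ΔH_rxn = (1)·(+12.5) + (-2)·(-66.4) = 145.3 kcal

ΔH_rxn = 145.3 kcal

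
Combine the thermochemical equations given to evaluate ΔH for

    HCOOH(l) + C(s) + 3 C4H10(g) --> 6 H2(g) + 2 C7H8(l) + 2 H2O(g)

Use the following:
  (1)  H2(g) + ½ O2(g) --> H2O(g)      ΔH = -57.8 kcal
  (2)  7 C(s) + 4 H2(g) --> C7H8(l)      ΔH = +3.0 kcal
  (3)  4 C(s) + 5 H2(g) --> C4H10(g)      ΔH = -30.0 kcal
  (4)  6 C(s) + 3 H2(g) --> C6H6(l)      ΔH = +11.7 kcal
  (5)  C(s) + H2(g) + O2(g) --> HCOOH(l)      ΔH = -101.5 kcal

(1) × 2 (scale by 2 for the 2 H2O(g)): (2)·(-57.8) = -115.6 kcal
(2) × 2 (scale by 2 for the 2 C7H8(l)): (2)·(+3.0) = +6.0 kcal
(3) reversed and × 3 (C4H10(g) must end up as a reactant; ×3 to match 3 C4H10(g) in the target): (-3)·(-30.0) = +90.0 kcal
(4): not needed (C6H6(l) appears nowhere else).
(5) reversed (HCOOH(l) must end up as a reactant): +101.5 kcal
Combining the equations, ΔH = (-115.6) + (+6.0) + (+90.0) + (+101.5) = 81.9 kcal

ΔH = 81.9 kcal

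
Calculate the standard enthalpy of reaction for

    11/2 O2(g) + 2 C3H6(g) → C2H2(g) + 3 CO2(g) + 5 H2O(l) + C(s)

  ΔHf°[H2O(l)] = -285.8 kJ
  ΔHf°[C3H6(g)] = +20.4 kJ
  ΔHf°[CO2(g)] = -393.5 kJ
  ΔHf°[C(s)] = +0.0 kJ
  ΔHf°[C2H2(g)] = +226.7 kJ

ΔHrxn = -2423.6 kJ

Products: 1·(+226.7) + 3·(-393.5) + 5·(-285.8) + 1·(+0.0) = -2382.8
Reactants: 11/2·(+0.0) + 2·(+20.4) = +40.8
ΔHrxn = (-2382.8) − (+40.8) = -2423.6 kJ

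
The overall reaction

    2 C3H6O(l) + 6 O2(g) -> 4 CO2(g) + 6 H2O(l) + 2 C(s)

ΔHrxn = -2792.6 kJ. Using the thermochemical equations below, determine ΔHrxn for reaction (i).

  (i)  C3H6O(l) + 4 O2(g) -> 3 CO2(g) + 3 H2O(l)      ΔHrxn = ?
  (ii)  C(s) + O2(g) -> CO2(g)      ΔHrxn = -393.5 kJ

(i) × 2: contributes 2·x
(ii) reversed and × 2: (-2)·(-393.5) = +787.0 kJ
-2792.6 = (+787.0) + 2·x
x = (-2792.6 − (+787.0)) / (2) = -1789.8 kJ

ΔHrxn = -1789.8 kJ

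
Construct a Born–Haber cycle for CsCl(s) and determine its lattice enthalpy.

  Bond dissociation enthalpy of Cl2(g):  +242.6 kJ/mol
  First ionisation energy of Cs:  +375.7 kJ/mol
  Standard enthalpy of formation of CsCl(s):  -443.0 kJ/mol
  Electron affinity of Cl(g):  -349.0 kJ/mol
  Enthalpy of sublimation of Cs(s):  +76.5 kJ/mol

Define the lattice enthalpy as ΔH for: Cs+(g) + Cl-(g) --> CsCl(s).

ΔHf° = 1·ΔHsub + 1·(ΣIE) + 1/2·D(Cl2) + 1·EA + U
-443.0 = 1·(+76.5) + 1·(+375.7) + 1/2·(+242.6) + 1·(-349.0) + U
U = -443.0 − (+224.5) = -667.5 kJ/mol

U = -667.5 kJ/mol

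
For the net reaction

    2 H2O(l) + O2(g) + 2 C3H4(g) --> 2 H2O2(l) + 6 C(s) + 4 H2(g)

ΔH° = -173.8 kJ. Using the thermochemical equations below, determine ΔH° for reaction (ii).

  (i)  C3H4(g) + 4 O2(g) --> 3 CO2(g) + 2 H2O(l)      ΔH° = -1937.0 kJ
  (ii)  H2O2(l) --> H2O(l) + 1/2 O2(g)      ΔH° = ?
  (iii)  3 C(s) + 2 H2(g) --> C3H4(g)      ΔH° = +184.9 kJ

ΔH° = -98.0 kJ

(i): not needed.
(ii) reversed and × 2: contributes −2·x
(iii) reversed and × 2: (-2)·(+184.9) = -369.8 kJ
-173.8 = (-369.8) − 2·x
x = (-173.8 − (-369.8)) / (-2) = -98.0 kJ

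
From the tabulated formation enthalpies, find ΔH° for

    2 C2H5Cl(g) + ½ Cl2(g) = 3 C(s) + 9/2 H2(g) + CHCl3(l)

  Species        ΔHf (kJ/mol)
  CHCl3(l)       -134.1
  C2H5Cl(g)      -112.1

ΔH° = 90.1 kJ/mol

Products: 3·(+0.0) + 9/2·(+0.0) + 1·(-134.1) = -134.1
Reactants: 2·(-112.1) + 1/2·(+0.0) = -224.2
ΔH° = (-134.1) − (-224.2) = 90.1 kJ/mol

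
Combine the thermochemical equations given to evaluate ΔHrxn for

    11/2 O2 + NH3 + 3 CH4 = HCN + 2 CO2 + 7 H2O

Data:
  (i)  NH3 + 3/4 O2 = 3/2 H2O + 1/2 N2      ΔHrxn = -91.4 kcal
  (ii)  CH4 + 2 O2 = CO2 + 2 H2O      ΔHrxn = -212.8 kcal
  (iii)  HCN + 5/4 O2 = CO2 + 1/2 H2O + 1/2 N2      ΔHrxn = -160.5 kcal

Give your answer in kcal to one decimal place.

ΔHrxn = -569.3 kcal

(i) as written (NH3 already on the reactant side): -91.4 kcal
(ii) × 3 (scale by 3 for the 3 CH4): (3)·(-212.8) = -638.4 kcal
(iii) reversed (HCN must end up as a product): +160.5 kcal
Since enthalpy is a state function, ΔHrxn = (-91.4) + (-638.4) + (+160.5) = -569.3 kcal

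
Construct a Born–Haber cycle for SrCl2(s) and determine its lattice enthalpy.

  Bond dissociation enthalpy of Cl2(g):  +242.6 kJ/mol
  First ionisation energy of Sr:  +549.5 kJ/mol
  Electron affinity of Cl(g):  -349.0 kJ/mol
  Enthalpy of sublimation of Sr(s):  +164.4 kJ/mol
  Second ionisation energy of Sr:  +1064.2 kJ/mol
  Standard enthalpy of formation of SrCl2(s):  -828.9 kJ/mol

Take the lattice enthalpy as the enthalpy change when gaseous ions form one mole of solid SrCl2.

ΔHf° = 1·ΔHsub + 1·(ΣIE) + 1·D(Cl2) + 2·EA + U
-828.9 = 1·(+164.4) + 1·(+1613.7) + 1·(+242.6) + 2·(-349.0) + U
U = -828.9 − (+1322.7) = -2151.6 kJ/mol

U = -2151.6 kJ/mol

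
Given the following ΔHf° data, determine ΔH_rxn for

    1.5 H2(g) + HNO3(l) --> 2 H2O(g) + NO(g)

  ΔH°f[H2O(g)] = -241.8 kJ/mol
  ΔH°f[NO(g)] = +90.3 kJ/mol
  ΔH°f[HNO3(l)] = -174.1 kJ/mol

Products: 2·(-241.8) + 1·(+90.3) = -393.3
Reactants: 3/2·(+0.0) + 1·(-174.1) = -174.1
ΔH_rxn = (-393.3) − (-174.1) = -219.2 kJ/mol

ΔH_rxn = -219.2 kJ/mol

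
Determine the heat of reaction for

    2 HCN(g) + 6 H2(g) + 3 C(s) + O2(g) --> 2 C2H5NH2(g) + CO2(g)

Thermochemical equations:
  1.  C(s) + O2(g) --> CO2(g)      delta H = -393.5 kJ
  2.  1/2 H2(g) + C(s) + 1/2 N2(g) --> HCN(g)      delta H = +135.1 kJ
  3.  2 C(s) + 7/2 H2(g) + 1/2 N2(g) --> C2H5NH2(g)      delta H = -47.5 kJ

delta H = -758.7 kJ

eq. 1 as written (CO2(g) already on the product side): -393.5 kJ
eq. 2 reversed and × 2 (reverse to put HCN(g) on the reactant side; scale by 2 for the 2 HCN(g)): (-2)·(+135.1) = -270.2 kJ
eq. 3 × 2 (scale by 2 for the 2 C2H5NH2(g)): (2)·(-47.5) = -95.0 kJ
By Hess's law, delta H = (1)·(-393.5) + (-2)·(+135.1) + (2)·(-47.5) = -758.7 kJ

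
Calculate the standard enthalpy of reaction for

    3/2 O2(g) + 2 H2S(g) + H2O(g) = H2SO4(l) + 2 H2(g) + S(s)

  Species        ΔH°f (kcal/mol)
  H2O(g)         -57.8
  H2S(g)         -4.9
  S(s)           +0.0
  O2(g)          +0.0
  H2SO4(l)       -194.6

ΔH°rxn = Σ nΔHf°(products) − Σ nΔHf°(reactants).
Products: 1·(-194.6) + 2·(+0.0) + 1·(+0.0) = -194.6
Reactants: 3/2·(+0.0) + 2·(-4.9) + 1·(-57.8) = -67.6
ΔHrxn = (-194.6) − (-67.6) = -127.0 kcal/mol

ΔHrxn = -127.0 kcal/mol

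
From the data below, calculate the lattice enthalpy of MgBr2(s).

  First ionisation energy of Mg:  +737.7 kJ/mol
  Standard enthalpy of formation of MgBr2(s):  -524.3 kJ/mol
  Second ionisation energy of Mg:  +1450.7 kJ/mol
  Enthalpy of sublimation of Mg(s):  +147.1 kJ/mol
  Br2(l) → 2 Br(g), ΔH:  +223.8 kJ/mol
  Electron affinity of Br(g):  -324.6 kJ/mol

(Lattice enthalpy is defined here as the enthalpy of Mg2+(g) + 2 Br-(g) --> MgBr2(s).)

U = -2434.4 kJ/mol

ΔHf° = 1·ΔHsub + 1·(ΣIE) + 1·D(Br2) + 2·EA + U
-524.3 = 1·(+147.1) + 1·(+2188.4) + 1·(+223.8) + 2·(-324.6) + U
U = -524.3 − (+1910.1) = -2434.4 kJ/mol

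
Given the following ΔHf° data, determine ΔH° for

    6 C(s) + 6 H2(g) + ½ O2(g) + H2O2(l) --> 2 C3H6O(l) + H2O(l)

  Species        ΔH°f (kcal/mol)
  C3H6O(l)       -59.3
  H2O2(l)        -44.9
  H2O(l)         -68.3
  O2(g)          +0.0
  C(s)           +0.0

ΔH° = -142.0 kcal/mol

Products: 2·(-59.3) + 1·(-68.3) = -186.9
Reactants: 6·(+0.0) + 6·(+0.0) + 1/2·(+0.0) + 1·(-44.9) = -44.9
ΔH° = (-186.9) − (-44.9) = -142.0 kcal/mol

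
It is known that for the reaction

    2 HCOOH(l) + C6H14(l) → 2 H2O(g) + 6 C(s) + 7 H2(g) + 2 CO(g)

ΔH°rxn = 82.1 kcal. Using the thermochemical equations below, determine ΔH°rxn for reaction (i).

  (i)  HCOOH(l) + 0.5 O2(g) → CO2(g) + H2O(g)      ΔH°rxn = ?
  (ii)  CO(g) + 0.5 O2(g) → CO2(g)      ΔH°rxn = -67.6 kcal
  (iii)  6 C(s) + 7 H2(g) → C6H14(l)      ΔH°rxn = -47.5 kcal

(i) × 2: contributes 2·x
(ii) reversed and × 2: (-2)·(-67.6) = +135.2 kcal
(iii) reversed: +47.5 kcal
+82.1 = (+135.2) + (+47.5) + 2·x
x = (+82.1 − (+182.7)) / (2) = -50.3 kcal

ΔH°rxn = -50.3 kcal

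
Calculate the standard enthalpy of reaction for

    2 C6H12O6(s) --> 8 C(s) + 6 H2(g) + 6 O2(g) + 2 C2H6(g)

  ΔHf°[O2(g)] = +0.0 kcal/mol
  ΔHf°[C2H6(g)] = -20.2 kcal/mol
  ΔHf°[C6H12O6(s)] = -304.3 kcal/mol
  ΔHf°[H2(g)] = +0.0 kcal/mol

ΔH°rxn = Σ nΔHf°(products) − Σ nΔHf°(reactants).
Products: 8·(+0.0) + 6·(+0.0) + 6·(+0.0) + 2·(-20.2) = -40.4
Reactants: 2·(-304.3) = -608.6
ΔH°rxn = (-40.4) − (-608.6) = 568.2 kcal/mol

ΔH°rxn = 568.2 kcal/mol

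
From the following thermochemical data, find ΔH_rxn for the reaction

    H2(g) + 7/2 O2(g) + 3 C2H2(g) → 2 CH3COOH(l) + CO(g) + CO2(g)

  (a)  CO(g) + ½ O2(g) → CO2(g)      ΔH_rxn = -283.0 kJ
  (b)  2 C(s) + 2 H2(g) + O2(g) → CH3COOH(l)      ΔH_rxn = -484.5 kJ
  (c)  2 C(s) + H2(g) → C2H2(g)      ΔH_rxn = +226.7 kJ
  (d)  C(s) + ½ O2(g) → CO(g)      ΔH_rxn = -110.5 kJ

(a) as written (CO2(g) already on the product side): -283.0 kJ
(b) × 2 (×2 to match 2 CH3COOH(l) in the target): (2)·(-484.5) = -969.0 kJ
(c) reversed and × 3 (C2H2(g) must end up as a reactant; scale by 3 for the 3 C2H2(g)): (-3)·(+226.7) = -680.1 kJ
(d) × 2: (2)·(-110.5) = -221.0 kJ
ΔH_rxn = (1)·(-283.0) + (2)·(-484.5) + (-3)·(+226.7) + (2)·(-110.5) = -2153.1 kJ

ΔH_rxn = -2153.1 kJ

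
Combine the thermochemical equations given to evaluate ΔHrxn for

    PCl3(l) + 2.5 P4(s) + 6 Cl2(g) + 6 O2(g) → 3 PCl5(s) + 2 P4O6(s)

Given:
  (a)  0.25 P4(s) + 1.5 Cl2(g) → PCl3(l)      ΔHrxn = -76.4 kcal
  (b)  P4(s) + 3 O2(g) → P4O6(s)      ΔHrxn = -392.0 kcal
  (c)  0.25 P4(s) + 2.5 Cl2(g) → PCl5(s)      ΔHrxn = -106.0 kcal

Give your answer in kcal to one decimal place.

ΔHrxn = -1025.6 kcal

(a) reversed: +76.4 kcal
(b) × 2: (2)·(-392.0) = -784.0 kcal
(c) × 3: (3)·(-106.0) = -318.0 kcal
By Hess's law, ΔHrxn = (+76.4) + (-784.0) + (-318.0) = -1025.6 kcal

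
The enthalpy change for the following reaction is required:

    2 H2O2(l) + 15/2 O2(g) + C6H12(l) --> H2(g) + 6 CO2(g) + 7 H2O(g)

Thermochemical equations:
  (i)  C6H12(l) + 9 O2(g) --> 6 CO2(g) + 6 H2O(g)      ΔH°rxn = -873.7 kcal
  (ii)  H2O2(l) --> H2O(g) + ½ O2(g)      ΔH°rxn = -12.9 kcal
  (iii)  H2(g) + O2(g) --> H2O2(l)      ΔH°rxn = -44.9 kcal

ΔH°rxn = -841.7 kcal

(i) as written (C6H12(l) already on the reactant side): -873.7 kcal
(ii) as written: -12.9 kcal
(iii) reversed (H2(g) must end up as a product): +44.9 kcal
ΔH°rxn = (1)·(-873.7) + (1)·(-12.9) + (-1)·(-44.9) = -841.7 kcal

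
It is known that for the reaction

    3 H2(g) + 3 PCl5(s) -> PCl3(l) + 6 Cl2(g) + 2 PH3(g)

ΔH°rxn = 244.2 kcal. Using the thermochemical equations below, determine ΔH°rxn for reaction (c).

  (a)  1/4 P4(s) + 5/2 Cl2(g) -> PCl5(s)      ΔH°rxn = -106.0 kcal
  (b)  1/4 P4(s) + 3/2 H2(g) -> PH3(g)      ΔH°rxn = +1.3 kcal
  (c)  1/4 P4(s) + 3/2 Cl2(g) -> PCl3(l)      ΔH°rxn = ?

ΔH°rxn = -76.4 kcal

(a) reversed and × 3 (reverse to put PCl5(s) on the reactant side; scale by 3 for the 3 PCl5(s)): (-3)·(-106.0) = +318.0 kcal
(b) × 2 (×2 to match 2 PH3(g) in the target): (2)·(+1.3) = +2.6 kcal
(c) as written (PCl3(l) already on the product side): contributes x
+244.2 = (+318.0) + (+2.6) + x
x = (+244.2 − (+320.6)) / (1) = -76.4 kcal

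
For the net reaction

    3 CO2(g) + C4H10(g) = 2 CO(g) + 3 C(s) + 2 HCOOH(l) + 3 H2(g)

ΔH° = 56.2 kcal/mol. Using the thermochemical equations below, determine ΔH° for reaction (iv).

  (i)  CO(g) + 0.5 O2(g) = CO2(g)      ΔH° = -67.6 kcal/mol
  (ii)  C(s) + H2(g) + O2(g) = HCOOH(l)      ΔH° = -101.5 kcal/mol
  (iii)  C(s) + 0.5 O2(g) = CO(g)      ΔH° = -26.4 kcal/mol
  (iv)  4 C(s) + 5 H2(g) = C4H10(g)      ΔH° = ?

(i) reversed and × 3: (-3)·(-67.6) = +202.8 kcal/mol
(ii) × 2: (2)·(-101.5) = -203.0 kcal/mol
(iii) reversed: +26.4 kcal/mol
(iv) reversed: contributes −x
+56.2 = (+202.8) + (-203.0) + (+26.4) − x
x = (+56.2 − (+26.2)) / (-1) = -30.0 kcal/mol

ΔH° = -30.0 kcal/mol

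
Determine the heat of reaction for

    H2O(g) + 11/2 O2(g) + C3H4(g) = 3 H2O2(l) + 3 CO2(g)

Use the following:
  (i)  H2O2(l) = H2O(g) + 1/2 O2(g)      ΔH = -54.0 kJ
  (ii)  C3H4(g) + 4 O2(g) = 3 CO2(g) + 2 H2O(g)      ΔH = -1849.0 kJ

(i) reversed and × 3 (reverse to put H2O2(l) on the product side; scale by 3 for the 3 H2O2(l)): (-3)·(-54.0) = +162.0 kJ
(ii) as written (C3H4(g) already on the reactant side): -1849.0 kJ
By Hess's law, ΔH = (-3)·(-54.0) + (1)·(-1849.0) = -1687.0 kJ

ΔH = -1687.0 kJ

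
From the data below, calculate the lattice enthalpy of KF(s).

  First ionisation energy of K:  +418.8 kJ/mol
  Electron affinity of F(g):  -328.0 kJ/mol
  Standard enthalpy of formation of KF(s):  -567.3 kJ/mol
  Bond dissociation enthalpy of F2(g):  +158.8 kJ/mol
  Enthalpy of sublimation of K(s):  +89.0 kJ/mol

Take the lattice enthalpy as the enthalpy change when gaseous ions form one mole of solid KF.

U = -826.5 kJ/mol

ΔHf° = 1·ΔHsub + 1·(ΣIE) + 1/2·D(F2) + 1·EA + U
-567.3 = 1·(+89.0) + 1·(+418.8) + 1/2·(+158.8) + 1·(-328.0) + U
U = -567.3 − (+259.2) = -826.5 kJ/mol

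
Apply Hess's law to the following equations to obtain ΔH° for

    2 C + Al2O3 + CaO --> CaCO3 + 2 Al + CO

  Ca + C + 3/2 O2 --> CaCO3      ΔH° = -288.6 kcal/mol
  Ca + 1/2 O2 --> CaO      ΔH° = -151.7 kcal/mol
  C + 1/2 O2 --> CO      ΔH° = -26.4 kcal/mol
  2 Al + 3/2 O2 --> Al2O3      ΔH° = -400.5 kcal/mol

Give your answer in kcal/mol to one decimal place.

equation 1 as written: -288.6 kcal/mol
equation 2 reversed: +151.7 kcal/mol
equation 3 as written: -26.4 kcal/mol
equation 4 reversed: +400.5 kcal/mol
Since enthalpy is a state function, ΔH° = (1)·(-288.6) + (-1)·(-151.7) + (1)·(-26.4) + (-1)·(-400.5) = 237.2 kcal/mol

ΔH° = 237.2 kcal/mol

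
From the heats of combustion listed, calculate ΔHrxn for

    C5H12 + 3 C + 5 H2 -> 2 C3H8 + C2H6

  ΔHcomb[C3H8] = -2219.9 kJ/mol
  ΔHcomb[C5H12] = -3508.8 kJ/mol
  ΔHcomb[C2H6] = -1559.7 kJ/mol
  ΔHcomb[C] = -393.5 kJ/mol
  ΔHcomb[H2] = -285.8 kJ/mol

With combustion enthalpies, reactants minus products:
= [1·(-3508.8) + 3·(-393.5) + 5·(-285.8)] − [2·(-2219.9) + 1·(-1559.7)]
= -118.8 kJ/mol

ΔHrxn = -118.8 kJ/mol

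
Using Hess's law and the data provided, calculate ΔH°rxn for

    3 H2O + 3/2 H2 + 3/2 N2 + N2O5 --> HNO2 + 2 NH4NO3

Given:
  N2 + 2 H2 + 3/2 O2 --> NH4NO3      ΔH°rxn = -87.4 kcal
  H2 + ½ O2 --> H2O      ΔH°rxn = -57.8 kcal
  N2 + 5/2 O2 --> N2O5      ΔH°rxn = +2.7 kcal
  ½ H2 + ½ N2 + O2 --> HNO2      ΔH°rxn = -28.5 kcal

equation 1 × 2 (×2 to match 2 NH4NO3 in the target): (2)·(-87.4) = -174.8 kcal
equation 2 reversed and × 3 (reverse to put H2O on the reactant side; ×3 to match 3 H2O in the target): (-3)·(-57.8) = +173.4 kcal
equation 3 reversed (reverse to put N2O5 on the reactant side): -2.7 kcal
equation 4 as written (HNO2 already on the product side): -28.5 kcal
ΔH°rxn = (-174.8) + (+173.4) + (-2.7) + (-28.5) = -32.6 kcal

ΔH°rxn = -32.6 kcal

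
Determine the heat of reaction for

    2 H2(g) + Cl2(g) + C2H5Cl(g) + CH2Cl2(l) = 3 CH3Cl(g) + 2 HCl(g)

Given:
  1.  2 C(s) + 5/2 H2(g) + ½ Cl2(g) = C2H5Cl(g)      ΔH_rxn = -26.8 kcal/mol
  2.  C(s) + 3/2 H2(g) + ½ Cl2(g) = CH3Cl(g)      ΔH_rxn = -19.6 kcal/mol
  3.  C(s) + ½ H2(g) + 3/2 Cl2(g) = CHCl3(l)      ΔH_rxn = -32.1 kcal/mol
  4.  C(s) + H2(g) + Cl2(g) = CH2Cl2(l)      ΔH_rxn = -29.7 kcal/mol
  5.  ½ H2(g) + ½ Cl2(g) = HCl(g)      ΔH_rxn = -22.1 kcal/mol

ΔH_rxn = -46.5 kcal/mol

eq. 1 reversed: +26.8 kcal/mol
eq. 2 × 3: (3)·(-19.6) = -58.8 kcal/mol
eq. 3: not needed.
eq. 4 reversed: +29.7 kcal/mol
eq. 5 × 2: (2)·(-22.1) = -44.2 kcal/mol
ΔH_rxn = (+26.8) + (-58.8) + (+29.7) + (-44.2) = -46.5 kcal/mol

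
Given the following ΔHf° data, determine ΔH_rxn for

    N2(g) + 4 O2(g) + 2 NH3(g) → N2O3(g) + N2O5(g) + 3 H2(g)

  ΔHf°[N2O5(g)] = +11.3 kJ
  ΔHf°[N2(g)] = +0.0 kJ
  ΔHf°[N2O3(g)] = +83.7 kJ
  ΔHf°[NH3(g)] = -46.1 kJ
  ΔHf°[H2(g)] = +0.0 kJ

ΔH_rxn = 187.2 kJ

Products: 1·(+83.7) + 1·(+11.3) + 3·(+0.0) = +95.0
Reactants: 1·(+0.0) + 4·(+0.0) + 2·(-46.1) = -92.2
ΔH_rxn = (+95.0) − (-92.2) = 187.2 kJ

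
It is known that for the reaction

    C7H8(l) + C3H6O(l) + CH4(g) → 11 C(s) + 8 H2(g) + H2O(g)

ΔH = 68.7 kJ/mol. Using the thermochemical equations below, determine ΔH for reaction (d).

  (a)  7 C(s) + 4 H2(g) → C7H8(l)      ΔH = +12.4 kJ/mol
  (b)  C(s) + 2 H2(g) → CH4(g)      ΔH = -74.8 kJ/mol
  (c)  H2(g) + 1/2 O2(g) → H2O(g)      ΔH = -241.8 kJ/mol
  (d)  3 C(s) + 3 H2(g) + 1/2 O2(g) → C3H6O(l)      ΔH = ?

ΔH = -248.1 kJ/mol

(a) reversed (reverse to put C7H8(l) on the reactant side): -12.4 kJ/mol
(b) reversed (CH4(g) must end up as a reactant): +74.8 kJ/mol
(c) as written (H2O(g) already on the product side): -241.8 kJ/mol
(d) reversed (C3H6O(l) must end up as a reactant): contributes −x
+68.7 = (-12.4) + (+74.8) + (-241.8) − x
x = (+68.7 − (-179.4)) / (-1) = -248.1 kJ/mol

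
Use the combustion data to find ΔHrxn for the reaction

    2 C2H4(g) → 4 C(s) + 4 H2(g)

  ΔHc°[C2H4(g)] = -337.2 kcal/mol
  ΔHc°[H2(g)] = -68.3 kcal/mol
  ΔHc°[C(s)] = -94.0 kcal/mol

Using ΔH = Σ nΔHc°(reactants) − Σ nΔHc°(products):
= [2·(-337.2)] − [4·(-94.0) + 4·(-68.3)]
= -25.2 kcal/mol

ΔHrxn = -25.2 kcal/mol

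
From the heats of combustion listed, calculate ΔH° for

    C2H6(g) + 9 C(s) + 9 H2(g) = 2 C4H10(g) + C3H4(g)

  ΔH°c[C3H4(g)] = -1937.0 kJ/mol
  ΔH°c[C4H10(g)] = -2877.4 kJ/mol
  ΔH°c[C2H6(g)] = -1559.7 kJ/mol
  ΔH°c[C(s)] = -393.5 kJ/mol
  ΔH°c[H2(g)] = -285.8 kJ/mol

Using ΔH = Σ nΔHc°(reactants) − Σ nΔHc°(products):
= [1·(-1559.7) + 9·(-393.5) + 9·(-285.8)] − [2·(-2877.4) + 1·(-1937.0)]
= 18.4 kJ/mol

ΔH° = 18.4 kJ/mol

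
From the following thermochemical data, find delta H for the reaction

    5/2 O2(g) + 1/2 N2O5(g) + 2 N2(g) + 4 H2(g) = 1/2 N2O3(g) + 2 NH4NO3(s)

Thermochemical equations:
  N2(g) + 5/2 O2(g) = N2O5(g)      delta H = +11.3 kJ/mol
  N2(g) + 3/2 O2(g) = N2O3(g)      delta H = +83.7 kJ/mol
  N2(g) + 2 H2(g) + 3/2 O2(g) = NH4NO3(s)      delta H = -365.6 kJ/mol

delta H = -695.0 kJ/mol

equation 1 reversed and × 1/2 (reverse to put N2O5(g) on the reactant side; ×1/2 to match 1/2 N2O5(g) in the target): (-1/2)·(+11.3) = -5.65 kJ/mol
equation 2 × 1/2 (×1/2 to match 1/2 N2O3(g) in the target): (1/2)·(+83.7) = +41.85 kJ/mol
equation 3 × 2 (scale by 2 for the 2 NH4NO3(s)): (2)·(-365.6) = -731.2 kJ/mol
delta H = (-5.65) + (+41.85) + (-731.2) = -695.0 kJ/mol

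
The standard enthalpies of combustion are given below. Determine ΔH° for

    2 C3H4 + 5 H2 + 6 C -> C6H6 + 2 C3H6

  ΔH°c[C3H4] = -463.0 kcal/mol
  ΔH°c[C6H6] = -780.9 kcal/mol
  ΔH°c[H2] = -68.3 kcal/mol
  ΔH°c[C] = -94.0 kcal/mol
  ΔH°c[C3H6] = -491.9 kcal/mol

Using ΔH = Σ nΔHc°(reactants) − Σ nΔHc°(products):
= [2·(-463.0) + 5·(-68.3) + 6·(-94.0)] − [1·(-780.9) + 2·(-491.9)]
= -66.8 kcal/mol

ΔH° = -66.8 kcal/mol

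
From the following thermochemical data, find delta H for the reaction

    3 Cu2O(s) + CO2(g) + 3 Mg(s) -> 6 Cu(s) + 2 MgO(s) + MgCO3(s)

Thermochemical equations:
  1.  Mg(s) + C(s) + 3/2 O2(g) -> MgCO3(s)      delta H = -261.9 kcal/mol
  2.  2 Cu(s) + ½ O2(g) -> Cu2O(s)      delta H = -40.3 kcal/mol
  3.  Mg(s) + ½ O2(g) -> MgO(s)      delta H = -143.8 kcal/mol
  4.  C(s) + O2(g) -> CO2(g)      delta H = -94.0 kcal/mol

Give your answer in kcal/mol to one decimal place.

eq. 1 as written: -261.9 kcal/mol
eq. 2 reversed and × 3: (-3)·(-40.3) = +120.9 kcal/mol
eq. 3 × 2: (2)·(-143.8) = -287.6 kcal/mol
eq. 4 reversed: +94.0 kcal/mol
delta H = (-261.9) + (+120.9) + (-287.6) + (+94.0) = -334.6 kcal/mol

delta H = -334.6 kcal/mol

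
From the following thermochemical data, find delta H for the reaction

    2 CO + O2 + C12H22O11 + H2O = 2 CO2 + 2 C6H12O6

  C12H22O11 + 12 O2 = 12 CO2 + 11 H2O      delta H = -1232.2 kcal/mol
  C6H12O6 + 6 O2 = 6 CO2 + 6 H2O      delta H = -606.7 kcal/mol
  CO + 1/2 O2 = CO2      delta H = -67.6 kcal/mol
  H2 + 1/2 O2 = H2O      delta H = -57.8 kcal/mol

delta H = -154.0 kcal/mol

equation 1 as written: -1232.2 kcal/mol
equation 2 reversed and × 2: (-2)·(-606.7) = +1213.4 kcal/mol
equation 3 × 2: (2)·(-67.6) = -135.2 kcal/mol
equation 4: not needed.
Since enthalpy is a state function, delta H = (-1232.2) + (+1213.4) + (-135.2) = -154.0 kcal/mol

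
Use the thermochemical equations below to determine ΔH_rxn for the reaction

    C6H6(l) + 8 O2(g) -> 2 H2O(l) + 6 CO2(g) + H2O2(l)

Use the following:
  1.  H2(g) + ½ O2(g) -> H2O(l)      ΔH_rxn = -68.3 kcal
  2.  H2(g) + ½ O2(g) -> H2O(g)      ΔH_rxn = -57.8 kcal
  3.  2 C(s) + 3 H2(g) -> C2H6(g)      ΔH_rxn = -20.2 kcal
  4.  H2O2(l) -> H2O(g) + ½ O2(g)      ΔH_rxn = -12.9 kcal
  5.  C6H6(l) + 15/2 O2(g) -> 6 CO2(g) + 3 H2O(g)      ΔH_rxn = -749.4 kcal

eq. 1 × 2 (×2 to match 2 H2O(l) in the target): (2)·(-68.3) = -136.6 kcal
eq. 2 reversed and × 2: (-2)·(-57.8) = +115.6 kcal
eq. 3: not needed (C2H6(g) appears nowhere else).
eq. 4 reversed (reverse to put H2O2(l) on the product side): +12.9 kcal
eq. 5 as written (C6H6(l) already on the reactant side): -749.4 kcal
ΔH_rxn = (2)·(-68.3) + (-2)·(-57.8) + (-1)·(-12.9) + (1)·(-749.4) = -757.5 kcal

ΔH_rxn = -757.5 kcal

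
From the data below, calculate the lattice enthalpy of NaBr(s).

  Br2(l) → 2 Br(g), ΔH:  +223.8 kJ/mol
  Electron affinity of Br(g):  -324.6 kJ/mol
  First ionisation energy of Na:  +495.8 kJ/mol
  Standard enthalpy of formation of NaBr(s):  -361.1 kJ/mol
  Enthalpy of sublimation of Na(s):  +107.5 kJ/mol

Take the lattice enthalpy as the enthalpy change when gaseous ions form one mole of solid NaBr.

ΔHf° = 1·ΔHsub + 1·(ΣIE) + 1/2·D(Br2) + 1·EA + U
-361.1 = 1·(+107.5) + 1·(+495.8) + 1/2·(+223.8) + 1·(-324.6) + U
U = -361.1 − (+390.6) = -751.7 kJ/mol

U = -751.7 kJ/mol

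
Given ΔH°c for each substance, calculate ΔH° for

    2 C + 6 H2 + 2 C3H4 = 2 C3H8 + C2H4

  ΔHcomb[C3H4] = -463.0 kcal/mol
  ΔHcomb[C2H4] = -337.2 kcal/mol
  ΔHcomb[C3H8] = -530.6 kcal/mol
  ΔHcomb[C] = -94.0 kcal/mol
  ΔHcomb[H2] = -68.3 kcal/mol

Using ΔH = Σ nΔHc°(reactants) − Σ nΔHc°(products):
= [2·(-94.0) + 6·(-68.3) + 2·(-463.0)] − [2·(-530.6) + 1·(-337.2)]
= -125.4 kcal/mol

ΔH° = -125.4 kcal/mol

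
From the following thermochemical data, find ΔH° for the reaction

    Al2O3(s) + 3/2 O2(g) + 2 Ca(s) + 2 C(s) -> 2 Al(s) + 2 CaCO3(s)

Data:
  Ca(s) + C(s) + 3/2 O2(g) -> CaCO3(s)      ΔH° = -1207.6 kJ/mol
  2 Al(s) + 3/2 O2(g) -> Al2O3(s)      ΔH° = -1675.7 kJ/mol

equation 1 × 2 (×2 to match 2 CaCO3(s) in the target): (2)·(-1207.6) = -2415.2 kJ/mol
equation 2 reversed (reverse to put Al2O3(s) on the reactant side): +1675.7 kJ/mol
Since enthalpy is a state function, ΔH° = (2)·(-1207.6) + (-1)·(-1675.7) = -739.5 kJ/mol

ΔH° = -739.5 kJ/mol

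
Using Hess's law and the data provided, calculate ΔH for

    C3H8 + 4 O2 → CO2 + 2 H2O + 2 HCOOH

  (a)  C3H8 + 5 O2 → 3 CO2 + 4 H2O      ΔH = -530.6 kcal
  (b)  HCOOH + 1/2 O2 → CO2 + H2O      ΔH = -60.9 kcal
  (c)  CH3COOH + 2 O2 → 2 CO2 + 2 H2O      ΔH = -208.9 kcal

ΔH = -408.8 kcal

(a) as written (C3H8 already on the reactant side): -530.6 kcal
(b) reversed and × 2 (HCOOH must end up as a product; ×2 to match 2 HCOOH in the target): (-2)·(-60.9) = +121.8 kcal
(c): not needed (CH3COOH appears nowhere else).
Since enthalpy is a state function, ΔH = (1)·(-530.6) + (-2)·(-60.9) = -408.8 kcal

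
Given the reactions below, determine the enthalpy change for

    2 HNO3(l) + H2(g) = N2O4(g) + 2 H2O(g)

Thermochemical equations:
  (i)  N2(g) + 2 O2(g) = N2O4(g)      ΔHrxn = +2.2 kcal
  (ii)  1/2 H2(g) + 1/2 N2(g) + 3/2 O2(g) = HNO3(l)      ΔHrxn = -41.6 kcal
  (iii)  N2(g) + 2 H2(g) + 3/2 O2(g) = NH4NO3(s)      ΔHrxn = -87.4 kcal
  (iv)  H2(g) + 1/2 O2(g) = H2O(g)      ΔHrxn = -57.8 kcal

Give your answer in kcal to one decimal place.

(i) as written (N2O4(g) already on the product side): +2.2 kcal
(ii) reversed and × 2 (reverse to put HNO3(l) on the reactant side; scale by 2 for the 2 HNO3(l)): (-2)·(-41.6) = +83.2 kcal
(iii): not needed (NH4NO3(s) appears nowhere else).
(iv) × 2 (×2 to match 2 H2O(g) in the target): (2)·(-57.8) = -115.6 kcal
Summing the manipulated equations, ΔHrxn = (1)·(+2.2) + (-2)·(-41.6) + (2)·(-57.8) = -30.2 kcal

ΔHrxn = -30.2 kcal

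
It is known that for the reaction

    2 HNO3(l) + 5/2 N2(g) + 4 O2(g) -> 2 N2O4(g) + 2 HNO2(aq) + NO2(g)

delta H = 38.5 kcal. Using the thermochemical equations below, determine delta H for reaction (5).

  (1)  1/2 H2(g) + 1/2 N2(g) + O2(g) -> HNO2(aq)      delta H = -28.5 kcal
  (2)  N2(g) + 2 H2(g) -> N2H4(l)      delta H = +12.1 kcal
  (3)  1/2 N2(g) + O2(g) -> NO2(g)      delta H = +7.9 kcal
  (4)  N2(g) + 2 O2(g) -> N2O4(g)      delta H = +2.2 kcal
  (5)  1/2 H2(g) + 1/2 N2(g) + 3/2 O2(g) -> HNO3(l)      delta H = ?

(1) × 2: (2)·(-28.5) = -57.0 kcal
(2): not needed.
(3) as written: +7.9 kcal
(4) × 2: (2)·(+2.2) = +4.4 kcal
(5) reversed and × 2: contributes −2·x
+38.5 = (-57.0) + (+7.9) + (+4.4) − 2·x
x = (+38.5 − (-44.7)) / (-2) = -41.6 kcal

delta H = -41.6 kcal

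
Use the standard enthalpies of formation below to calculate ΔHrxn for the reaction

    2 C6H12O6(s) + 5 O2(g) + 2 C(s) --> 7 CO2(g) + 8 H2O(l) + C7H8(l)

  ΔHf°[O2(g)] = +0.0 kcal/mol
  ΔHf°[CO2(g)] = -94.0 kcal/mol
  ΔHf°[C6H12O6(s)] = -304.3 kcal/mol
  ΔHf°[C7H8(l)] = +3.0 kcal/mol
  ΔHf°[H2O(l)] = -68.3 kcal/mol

ΔHrxn = -592.8 kcal/mol

ΔH°rxn = Σ nΔHf°(products) − Σ nΔHf°(reactants).
Products: 7·(-94.0) + 8·(-68.3) + 1·(+3.0) = -1201.4
Reactants: 2·(-304.3) + 5·(+0.0) + 2·(+0.0) = -608.6
ΔHrxn = (-1201.4) − (-608.6) = -592.8 kcal/mol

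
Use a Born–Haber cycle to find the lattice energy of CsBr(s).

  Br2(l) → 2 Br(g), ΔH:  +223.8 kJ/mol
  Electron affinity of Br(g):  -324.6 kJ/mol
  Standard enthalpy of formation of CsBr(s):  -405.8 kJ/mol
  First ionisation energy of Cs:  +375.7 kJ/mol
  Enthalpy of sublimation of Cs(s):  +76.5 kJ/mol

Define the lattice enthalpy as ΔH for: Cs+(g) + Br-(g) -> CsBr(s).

ΔHf° = 1·ΔHsub + 1·(ΣIE) + 1/2·D(Br2) + 1·EA + U
-405.8 = 1·(+76.5) + 1·(+375.7) + 1/2·(+223.8) + 1·(-324.6) + U
U = -405.8 − (+239.5) = -645.3 kJ/mol

U = -645.3 kJ/mol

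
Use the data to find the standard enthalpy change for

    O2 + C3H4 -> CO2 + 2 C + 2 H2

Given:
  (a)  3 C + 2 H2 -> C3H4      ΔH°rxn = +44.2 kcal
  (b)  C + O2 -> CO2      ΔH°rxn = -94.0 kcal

ΔH°rxn = -138.2 kcal

(a) reversed (C3H4 must end up as a reactant): -44.2 kcal
(b) as written (CO2 already on the product side): -94.0 kcal
ΔH°rxn = (-44.2) + (-94.0) = -138.2 kcal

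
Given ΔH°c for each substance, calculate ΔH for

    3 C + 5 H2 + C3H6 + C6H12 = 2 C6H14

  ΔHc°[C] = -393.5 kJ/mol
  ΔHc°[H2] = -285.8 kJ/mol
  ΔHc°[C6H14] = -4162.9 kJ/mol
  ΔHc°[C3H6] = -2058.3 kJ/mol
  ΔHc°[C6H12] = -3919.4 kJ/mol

Using ΔH = Σ nΔHc°(reactants) − Σ nΔHc°(products):
= [3·(-393.5) + 5·(-285.8) + 1·(-2058.3) + 1·(-3919.4)] − [2·(-4162.9)]
= -261.4 kJ/mol

ΔH = -261.4 kJ/mol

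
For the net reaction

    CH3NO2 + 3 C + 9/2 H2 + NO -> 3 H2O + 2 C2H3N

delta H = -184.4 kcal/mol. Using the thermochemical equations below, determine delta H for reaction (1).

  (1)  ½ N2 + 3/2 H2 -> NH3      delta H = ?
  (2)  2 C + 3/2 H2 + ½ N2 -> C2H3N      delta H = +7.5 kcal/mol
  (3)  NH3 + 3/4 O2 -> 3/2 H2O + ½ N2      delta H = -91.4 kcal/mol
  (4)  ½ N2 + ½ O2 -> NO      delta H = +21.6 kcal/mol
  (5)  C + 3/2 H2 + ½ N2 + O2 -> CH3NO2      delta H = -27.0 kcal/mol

(1) × 2: contributes 2·x
(2) × 2: (2)·(+7.5) = +15.0 kcal/mol
(3) × 2: (2)·(-91.4) = -182.8 kcal/mol
(4) reversed: -21.6 kcal/mol
(5) reversed: +27.0 kcal/mol
-184.4 = (+15.0) + (-182.8) + (-21.6) + (+27.0) + 2·x
x = (-184.4 − (-162.4)) / (2) = -11.0 kcal/mol

delta H = -11.0 kcal/mol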